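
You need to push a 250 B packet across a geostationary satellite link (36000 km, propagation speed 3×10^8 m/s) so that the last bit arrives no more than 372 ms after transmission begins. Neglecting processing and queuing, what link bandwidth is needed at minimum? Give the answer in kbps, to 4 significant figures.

7.937 kbps

L = 2000 bits.
Propagation delay = 36000000 / 300000000 = 120 ms.
Transmission budget = 372 − 120 = 252 ms.
R ≥ L / t_tx = 2000 bits / 0.252 s = 7.937 kbps.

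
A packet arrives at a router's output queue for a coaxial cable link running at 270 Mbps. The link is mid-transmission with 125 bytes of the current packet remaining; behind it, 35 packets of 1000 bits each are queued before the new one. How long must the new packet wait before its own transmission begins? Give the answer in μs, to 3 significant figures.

Each queued packet: L/R = 1000/270000000 = 3.7037 μs.
35 queued → 129.63 μs.
Plus remaining 1000 bits of current packet: 3.7037 μs.
Queuing delay = 133 μs.

133 μs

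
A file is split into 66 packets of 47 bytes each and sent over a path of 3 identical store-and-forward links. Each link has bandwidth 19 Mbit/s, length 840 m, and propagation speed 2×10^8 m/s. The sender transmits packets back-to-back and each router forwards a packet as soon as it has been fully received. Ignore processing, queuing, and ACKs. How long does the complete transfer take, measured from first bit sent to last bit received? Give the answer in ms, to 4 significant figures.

Per-hop transmission t_tx = L/R = 376/19000000 = 0.0197895 ms.
Per-hop propagation t_prop = 840/200000000 = 0.0042 ms.
Pipeline fill: first packet needs 3·t_tx to clear all hops; remaining 65 packets each add one t_tx.
Total = (3+66-1)·t_tx + 3·t_prop = 68·0.0197895 + 3·0.0042 = 1.358 ms.

1.358 ms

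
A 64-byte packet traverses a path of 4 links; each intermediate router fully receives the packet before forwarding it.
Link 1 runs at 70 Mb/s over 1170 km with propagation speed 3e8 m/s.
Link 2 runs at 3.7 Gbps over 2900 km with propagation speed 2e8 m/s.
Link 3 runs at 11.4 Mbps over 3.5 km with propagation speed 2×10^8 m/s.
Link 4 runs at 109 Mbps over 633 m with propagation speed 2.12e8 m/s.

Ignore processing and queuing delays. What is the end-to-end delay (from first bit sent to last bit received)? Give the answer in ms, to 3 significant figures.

L = 64 × 8 = 512 bits.
Transmission delays (L/R per hop): 0.00731429, 0.000138378, 0.0449123, 0.00469725 ms; sum = 0.0570622 ms.
Propagation delays (d/s per hop): 3.9, 14.5, 0.0175, 0.00298585 ms; sum = 18.4205 ms.
End-to-end = 18.5 ms.

18.5 ms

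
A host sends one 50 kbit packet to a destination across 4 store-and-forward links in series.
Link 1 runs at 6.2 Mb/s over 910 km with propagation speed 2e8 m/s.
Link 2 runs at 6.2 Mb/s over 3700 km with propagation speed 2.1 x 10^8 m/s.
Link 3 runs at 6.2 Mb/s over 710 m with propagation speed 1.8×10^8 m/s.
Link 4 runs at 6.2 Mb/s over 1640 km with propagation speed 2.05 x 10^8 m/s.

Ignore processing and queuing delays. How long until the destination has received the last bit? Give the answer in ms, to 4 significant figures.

62.43 ms

L = 50000 bits.
Transmission delay per hop = L/R = 50000/6200000 = 8.06452 ms; 4 hops → 32.2581 ms.
Propagation delays (d/s per hop): 4.55, 17.619, 0.00394444, 8 ms; sum = 30.173 ms.
End-to-end = 62.43 ms.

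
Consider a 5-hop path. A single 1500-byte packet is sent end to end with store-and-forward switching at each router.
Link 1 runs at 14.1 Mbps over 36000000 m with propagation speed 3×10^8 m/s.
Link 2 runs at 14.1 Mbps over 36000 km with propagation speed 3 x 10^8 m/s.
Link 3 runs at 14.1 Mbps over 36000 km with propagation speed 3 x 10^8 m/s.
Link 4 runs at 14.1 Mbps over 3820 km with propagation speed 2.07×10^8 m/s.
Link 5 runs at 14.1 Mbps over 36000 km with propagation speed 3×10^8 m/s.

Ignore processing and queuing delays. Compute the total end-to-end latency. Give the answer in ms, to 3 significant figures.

503 ms

L = 1500 × 8 = 12000 bits.
Transmission delay per hop = L/R = 12000/14100000 = 0.851064 ms; 5 hops → 4.25532 ms.
Propagation delays (d/s per hop): 120, 120, 120, 18.4541, 120 ms; sum = 498.454 ms.
End-to-end = 503 ms.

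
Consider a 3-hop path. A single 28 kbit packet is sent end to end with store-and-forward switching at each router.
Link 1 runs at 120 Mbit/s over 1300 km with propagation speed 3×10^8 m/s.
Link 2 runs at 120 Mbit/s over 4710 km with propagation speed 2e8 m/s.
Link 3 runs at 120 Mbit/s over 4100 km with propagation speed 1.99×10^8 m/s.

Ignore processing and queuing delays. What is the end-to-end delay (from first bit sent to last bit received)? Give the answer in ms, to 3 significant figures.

49.2 ms

L = 28000 bits.
Transmission delay per hop = L/R = 28000/120000000 = 0.233333 ms; 3 hops → 0.7 ms.
Propagation delays (d/s per hop): 4.33333, 23.55, 20.603 ms; sum = 48.4863 ms.
End-to-end = 49.2 ms.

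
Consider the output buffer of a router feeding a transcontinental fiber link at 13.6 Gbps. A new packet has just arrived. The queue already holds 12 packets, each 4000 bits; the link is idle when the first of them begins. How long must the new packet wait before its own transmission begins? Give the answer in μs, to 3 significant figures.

Each queued packet: L/R = 4000/13600000000 = 0.294118 μs.
12 queued → 3.52941 μs.
Queuing delay = 3.53 μs.

3.53 μs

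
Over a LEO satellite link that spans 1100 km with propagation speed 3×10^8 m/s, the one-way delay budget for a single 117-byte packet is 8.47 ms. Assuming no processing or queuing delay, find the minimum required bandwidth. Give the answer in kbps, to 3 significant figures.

L = 936 bits.
Propagation delay = 1100000 / 300000000 = 3.66667 ms.
Transmission budget = 8.47 − 3.66667 = 4.80333 ms.
R ≥ L / t_tx = 936 bits / 0.00480333 s = 195 kbps.

195 kbps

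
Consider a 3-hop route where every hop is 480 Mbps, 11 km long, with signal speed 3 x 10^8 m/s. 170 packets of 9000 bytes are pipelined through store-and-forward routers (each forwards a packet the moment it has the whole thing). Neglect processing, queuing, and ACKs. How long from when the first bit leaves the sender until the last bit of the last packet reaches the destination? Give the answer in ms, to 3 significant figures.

Per-hop transmission t_tx = L/R = 72000/480000000 = 0.15 ms.
Per-hop propagation t_prop = 11000/300000000 = 0.0366667 ms.
Pipeline fill: first packet needs 3·t_tx to clear all hops; remaining 169 packets each add one t_tx.
Total = (3+170-1)·t_tx + 3·t_prop = 172·0.15 + 3·0.0366667 = 25.9 ms.

25.9 ms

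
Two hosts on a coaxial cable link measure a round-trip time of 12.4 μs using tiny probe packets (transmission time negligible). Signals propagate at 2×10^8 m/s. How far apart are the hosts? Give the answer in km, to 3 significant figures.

1.24 km

One-way propagation = RTT/2 = 6.2 μs.
d = s × t = 200000000 × 6.2e-06 = 1.24 km.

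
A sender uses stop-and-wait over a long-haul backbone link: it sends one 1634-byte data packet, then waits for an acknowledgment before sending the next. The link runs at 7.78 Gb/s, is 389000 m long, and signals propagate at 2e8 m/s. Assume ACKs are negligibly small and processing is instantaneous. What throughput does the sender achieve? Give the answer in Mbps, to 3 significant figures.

t_tx = L/R = 13072/7780000000 = 1.68021e-06 s.
t_prop = 389000/200000000 = 0.001945 s; RTT = 0.00389 s.
Cycle = t_tx + RTT = 0.00389168 s.
Throughput = L / cycle = 13072 / 0.00389168 = 3.36 Mbps.

3.36 Mbps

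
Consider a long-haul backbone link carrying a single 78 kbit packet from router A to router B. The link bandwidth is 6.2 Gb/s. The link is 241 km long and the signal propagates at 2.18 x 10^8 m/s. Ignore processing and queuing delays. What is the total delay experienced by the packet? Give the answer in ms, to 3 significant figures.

1.12 ms

L = 78000 bits.
Transmission delay = L/R = 78000 / 6200000000 = 0.0125806 ms.
Propagation delay = d/s = 241000 m / 2.18e+08 m/s = 1.1055 ms.
Total = 1.12 ms.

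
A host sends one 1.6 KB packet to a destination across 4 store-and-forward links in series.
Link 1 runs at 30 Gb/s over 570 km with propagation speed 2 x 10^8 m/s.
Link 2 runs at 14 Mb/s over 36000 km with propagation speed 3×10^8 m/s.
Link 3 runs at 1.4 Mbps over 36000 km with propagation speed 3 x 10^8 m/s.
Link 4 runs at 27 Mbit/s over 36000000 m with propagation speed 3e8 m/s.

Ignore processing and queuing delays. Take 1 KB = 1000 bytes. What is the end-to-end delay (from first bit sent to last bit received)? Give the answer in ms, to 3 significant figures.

L = 12800 bits.
Transmission delays (L/R per hop): 0.000426667, 0.914286, 9.14286, 0.474074 ms; sum = 10.5316 ms.
Propagation delays (d/s per hop): 2.85, 120, 120, 120 ms; sum = 362.85 ms.
End-to-end = 373 ms.

373 ms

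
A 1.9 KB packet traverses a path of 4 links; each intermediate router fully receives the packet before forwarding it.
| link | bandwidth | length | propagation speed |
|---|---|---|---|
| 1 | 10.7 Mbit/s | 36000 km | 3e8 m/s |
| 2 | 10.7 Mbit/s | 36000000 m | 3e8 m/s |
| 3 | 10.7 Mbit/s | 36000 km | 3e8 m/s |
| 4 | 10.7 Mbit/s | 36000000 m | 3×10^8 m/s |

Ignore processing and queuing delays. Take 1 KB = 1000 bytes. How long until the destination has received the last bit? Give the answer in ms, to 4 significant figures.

L = 15200 bits.
Transmission delay per hop = L/R = 15200/10700000 = 1.42056 ms; 4 hops → 5.68224 ms.
Propagation delays (d/s per hop): 120, 120, 120, 120 ms; sum = 480 ms.
End-to-end = 485.7 ms.

485.7 ms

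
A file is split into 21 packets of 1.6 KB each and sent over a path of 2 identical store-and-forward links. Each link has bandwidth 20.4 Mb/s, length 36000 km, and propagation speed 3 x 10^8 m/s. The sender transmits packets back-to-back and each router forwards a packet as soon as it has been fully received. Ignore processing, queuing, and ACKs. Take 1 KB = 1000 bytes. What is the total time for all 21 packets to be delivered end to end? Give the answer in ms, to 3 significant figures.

Per-hop transmission t_tx = L/R = 12800/20400000 = 0.627451 ms.
Per-hop propagation t_prop = 36000000/300000000 = 120 ms.
Pipeline fill: first packet needs 2·t_tx to clear all hops; remaining 20 packets each add one t_tx.
Total = (2+21-1)·t_tx + 2·t_prop = 22·0.627451 + 2·120 = 254 ms.

254 ms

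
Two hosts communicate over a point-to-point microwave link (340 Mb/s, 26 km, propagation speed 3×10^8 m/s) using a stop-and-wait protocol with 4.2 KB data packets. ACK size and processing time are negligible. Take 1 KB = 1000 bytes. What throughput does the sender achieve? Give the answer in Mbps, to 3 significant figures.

t_tx = L/R = 33600/340000000 = 9.88235e-05 s.
t_prop = 26000/300000000 = 8.66667e-05 s; RTT = 0.000173333 s.
Cycle = t_tx + RTT = 0.000272157 s.
Throughput = L / cycle = 33600 / 0.000272157 = 123 Mbps.

123 Mbps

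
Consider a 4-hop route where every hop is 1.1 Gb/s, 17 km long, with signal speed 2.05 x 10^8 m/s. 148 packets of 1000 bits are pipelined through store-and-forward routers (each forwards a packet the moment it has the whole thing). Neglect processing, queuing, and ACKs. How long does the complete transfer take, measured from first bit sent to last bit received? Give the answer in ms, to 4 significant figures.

Per-hop transmission t_tx = L/R = 1000/1100000000 = 0.000909091 ms.
Per-hop propagation t_prop = 17000/2.05e+08 = 0.0829268 ms.
Pipeline fill: first packet needs 4·t_tx to clear all hops; remaining 147 packets each add one t_tx.
Total = (4+148-1)·t_tx + 4·t_prop = 151·0.000909091 + 4·0.0829268 = 0.4690 ms.

0.4690 ms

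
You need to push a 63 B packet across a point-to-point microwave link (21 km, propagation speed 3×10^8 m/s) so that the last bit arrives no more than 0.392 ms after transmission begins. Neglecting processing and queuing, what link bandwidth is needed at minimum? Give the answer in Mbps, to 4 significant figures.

1.565 Mbps

L = 504 bits.
Propagation delay = 21000 / 300000000 = 0.07 ms.
Transmission budget = 0.392 − 0.07 = 0.322 ms.
R ≥ L / t_tx = 504 bits / 0.000322 s = 1.565 Mbps.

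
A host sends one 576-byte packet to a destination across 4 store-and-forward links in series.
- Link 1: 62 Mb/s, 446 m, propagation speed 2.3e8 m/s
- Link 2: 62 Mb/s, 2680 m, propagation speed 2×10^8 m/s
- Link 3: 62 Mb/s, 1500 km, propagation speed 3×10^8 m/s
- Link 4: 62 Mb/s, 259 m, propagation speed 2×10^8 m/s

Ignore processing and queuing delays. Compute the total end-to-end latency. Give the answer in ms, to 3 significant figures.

5.31 ms

L = 576 × 8 = 4608 bits.
Transmission delay per hop = L/R = 4608/62000000 = 0.0743226 ms; 4 hops → 0.29729 ms.
Propagation delays (d/s per hop): 0.00193913, 0.0134, 5, 0.001295 ms; sum = 5.01663 ms.
End-to-end = 5.31 ms.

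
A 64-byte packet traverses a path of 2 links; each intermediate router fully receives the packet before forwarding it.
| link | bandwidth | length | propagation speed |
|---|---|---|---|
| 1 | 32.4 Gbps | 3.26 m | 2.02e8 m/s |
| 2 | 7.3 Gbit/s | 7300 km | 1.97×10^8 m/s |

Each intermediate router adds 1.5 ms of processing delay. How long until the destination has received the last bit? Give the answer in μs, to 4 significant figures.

L = 64 × 8 = 512 bits.
Transmission delays (L/R per hop): 0.0158025, 0.070137 μs; sum = 0.0859395 μs.
Propagation delays (d/s per hop): 0.0161386, 37055.8 μs; sum = 37055.9 μs.
Processing at 1 router(s): 1 × 1.5 ms = 1500 μs.
End-to-end = 38560 μs.

38560 μs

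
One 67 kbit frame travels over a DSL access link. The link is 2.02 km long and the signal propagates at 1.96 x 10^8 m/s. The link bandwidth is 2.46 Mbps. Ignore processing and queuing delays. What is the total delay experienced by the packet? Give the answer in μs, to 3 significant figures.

27200 μs

L = 67000 bits.
Transmission delay = L/R = 67000 / 2460000 = 27235.8 μs.
Propagation delay = d/s = 2020 m / 196000000 m/s = 10.3061 μs.
Total = 27200 μs.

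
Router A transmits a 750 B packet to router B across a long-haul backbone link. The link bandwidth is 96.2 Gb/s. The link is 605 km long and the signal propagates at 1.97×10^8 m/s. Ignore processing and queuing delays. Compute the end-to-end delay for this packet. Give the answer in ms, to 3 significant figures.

3.07 ms

L = 750 × 8 = 6000 bits.
Transmission delay = L/R = 6000 / 96200000000 = 6.23701e-05 ms.
Propagation delay = d/s = 605000 m / 197000000 m/s = 3.07107 ms.
Total = 3.07 ms.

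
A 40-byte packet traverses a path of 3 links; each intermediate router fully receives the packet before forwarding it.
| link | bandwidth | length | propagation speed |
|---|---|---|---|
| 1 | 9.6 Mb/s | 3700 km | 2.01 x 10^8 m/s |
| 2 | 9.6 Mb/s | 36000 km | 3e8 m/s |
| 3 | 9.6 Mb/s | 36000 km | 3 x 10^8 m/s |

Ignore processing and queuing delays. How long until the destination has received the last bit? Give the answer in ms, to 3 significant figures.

L = 40 × 8 = 320 bits.
Transmission delay per hop = L/R = 320/9600000 = 0.0333333 ms; 3 hops → 0.1 ms.
Propagation delays (d/s per hop): 18.408, 120, 120 ms; sum = 258.408 ms.
End-to-end = 259 ms.

259 ms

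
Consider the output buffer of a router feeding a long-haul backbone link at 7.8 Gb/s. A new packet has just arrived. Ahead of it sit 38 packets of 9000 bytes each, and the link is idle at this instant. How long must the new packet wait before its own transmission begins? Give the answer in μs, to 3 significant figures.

Each queued packet: L/R = 72000/7800000000 = 9.23077 μs.
38 queued → 350.769 μs.
Queuing delay = 351 μs.

351 μs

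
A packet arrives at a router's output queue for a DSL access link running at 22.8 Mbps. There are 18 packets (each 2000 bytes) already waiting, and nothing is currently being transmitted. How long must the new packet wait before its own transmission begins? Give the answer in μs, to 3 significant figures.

Each queued packet: L/R = 16000/22800000 = 701.754 μs.
18 queued → 12631.6 μs.
Queuing delay = 12600 μs.

12600 μs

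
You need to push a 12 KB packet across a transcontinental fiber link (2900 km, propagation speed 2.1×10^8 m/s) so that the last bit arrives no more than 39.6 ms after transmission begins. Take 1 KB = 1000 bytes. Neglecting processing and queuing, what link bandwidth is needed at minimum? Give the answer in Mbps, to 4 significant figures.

L = 96000 bits.
Propagation delay = 2900000 / 210000000 = 13.8095 ms.
Transmission budget = 39.6 − 13.8095 = 25.7905 ms.
R ≥ L / t_tx = 96000 bits / 0.0257905 s = 3.722 Mbps.

3.722 Mbps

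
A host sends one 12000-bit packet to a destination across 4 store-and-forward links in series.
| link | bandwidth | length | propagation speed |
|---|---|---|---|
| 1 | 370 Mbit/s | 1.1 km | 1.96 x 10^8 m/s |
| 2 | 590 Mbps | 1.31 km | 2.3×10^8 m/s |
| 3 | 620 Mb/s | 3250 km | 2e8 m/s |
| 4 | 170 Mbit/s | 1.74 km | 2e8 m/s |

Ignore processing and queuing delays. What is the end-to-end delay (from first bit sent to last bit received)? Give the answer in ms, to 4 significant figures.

16.41 ms

Transmission delays (L/R per hop): 0.0324324, 0.020339, 0.0193548, 0.0705882 ms; sum = 0.142714 ms.
Propagation delays (d/s per hop): 0.00561224, 0.00569565, 16.25, 0.0087 ms; sum = 16.27 ms.
End-to-end = 16.41 ms.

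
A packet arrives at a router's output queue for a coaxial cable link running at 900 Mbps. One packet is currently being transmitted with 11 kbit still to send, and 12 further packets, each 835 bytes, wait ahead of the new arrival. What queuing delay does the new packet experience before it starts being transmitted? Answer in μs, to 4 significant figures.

Each queued packet: L/R = 6680/900000000 = 7.42222 μs.
12 queued → 89.0667 μs.
Plus remaining 11000 bits of current packet: 12.2222 μs.
Queuing delay = 101.3 μs.

101.3 μs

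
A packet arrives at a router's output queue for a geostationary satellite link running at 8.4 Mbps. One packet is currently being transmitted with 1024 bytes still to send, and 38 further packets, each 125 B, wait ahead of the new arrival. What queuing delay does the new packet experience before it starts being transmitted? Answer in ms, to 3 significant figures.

Each queued packet: L/R = 1000/8400000 = 0.119048 ms.
38 queued → 4.52381 ms.
Plus remaining 8192 bits of current packet: 0.975238 ms.
Queuing delay = 5.50 ms.

5.50 ms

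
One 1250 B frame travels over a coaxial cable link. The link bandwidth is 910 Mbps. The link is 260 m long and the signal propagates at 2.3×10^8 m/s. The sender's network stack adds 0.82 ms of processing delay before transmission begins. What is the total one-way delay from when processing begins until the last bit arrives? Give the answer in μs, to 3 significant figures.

832 μs

L = 1250 × 8 = 10000 bits.
Transmission delay = L/R = 10000 / 910000000 = 10.989 μs.
Propagation delay = d/s = 260 m / 2.3e+08 m/s = 1.13043 μs.
Plus processing delay 0.82 ms = 820 μs.
Total = 832 μs.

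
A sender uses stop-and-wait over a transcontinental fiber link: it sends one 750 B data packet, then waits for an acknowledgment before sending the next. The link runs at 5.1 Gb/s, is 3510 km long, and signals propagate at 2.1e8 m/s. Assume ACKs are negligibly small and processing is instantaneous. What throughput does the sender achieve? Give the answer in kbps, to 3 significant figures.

t_tx = L/R = 6000/5100000000 = 1.17647e-06 s.
t_prop = 3510000/210000000 = 0.0167143 s; RTT = 0.0334286 s.
Cycle = t_tx + RTT = 0.0334297 s.
Throughput = L / cycle = 6000 / 0.0334297 = 179 kbps.

179 kbps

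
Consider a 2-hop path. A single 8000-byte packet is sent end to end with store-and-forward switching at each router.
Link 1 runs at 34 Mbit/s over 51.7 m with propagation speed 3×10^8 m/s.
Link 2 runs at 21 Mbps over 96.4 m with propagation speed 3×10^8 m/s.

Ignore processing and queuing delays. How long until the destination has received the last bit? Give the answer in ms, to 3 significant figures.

L = 8000 × 8 = 64000 bits.
Transmission delays (L/R per hop): 1.88235, 3.04762 ms; sum = 4.92997 ms.
Propagation delays (d/s per hop): 0.000172333, 0.000321333 ms; sum = 0.000493667 ms.
End-to-end = 4.93 ms.

4.93 ms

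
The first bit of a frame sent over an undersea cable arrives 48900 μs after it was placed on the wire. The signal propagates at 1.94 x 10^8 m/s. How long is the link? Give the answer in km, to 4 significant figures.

d = s × t_prop = 194000000 × 0.0489 = 9487 km.

9487 km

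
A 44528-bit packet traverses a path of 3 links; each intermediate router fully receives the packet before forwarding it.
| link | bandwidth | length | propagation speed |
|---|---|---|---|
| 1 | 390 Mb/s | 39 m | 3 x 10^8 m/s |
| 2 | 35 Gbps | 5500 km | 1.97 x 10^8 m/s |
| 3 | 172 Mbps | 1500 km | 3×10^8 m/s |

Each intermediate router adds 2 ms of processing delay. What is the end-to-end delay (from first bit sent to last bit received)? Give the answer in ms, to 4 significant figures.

Transmission delays (L/R per hop): 0.114174, 0.00127223, 0.258884 ms; sum = 0.37433 ms.
Propagation delays (d/s per hop): 0.00013, 27.9188, 5 ms; sum = 32.9189 ms.
Processing at 2 router(s): 2 × 2 ms = 4 ms.
End-to-end = 37.29 ms.

37.29 ms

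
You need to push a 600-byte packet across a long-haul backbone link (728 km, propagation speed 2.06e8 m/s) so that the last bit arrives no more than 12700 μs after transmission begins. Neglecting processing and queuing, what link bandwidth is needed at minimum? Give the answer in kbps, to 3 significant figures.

L = 4800 bits.
Propagation delay = 728000 / 206000000 = 3533.98 μs.
Transmission budget = 12700 − 3533.98 = 9166.02 μs.
R ≥ L / t_tx = 4800 bits / 0.00916602 s = 524 kbps.

524 kbps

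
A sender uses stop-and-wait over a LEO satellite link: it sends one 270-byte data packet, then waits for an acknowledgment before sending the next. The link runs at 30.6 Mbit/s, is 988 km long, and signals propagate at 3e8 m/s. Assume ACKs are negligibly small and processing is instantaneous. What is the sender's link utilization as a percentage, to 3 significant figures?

1.06 %

t_tx = L/R = 2160/30600000 = 7.05882e-05 s.
t_prop = 988000/300000000 = 0.00329333 s; RTT = 0.00658667 s.
Cycle = t_tx + RTT = 0.00665725 s.
Utilization = t_tx / cycle = 7.05882e-05/0.00665725 = 1.06 %.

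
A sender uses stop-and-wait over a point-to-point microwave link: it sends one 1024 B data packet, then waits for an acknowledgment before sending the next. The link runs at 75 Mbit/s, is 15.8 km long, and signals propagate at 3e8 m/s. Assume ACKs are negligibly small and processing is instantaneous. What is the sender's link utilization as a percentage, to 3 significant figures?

t_tx = L/R = 8192/75000000 = 0.000109227 s.
t_prop = 15800/300000000 = 5.26667e-05 s; RTT = 0.000105333 s.
Cycle = t_tx + RTT = 0.00021456 s.
Utilization = t_tx / cycle = 0.000109227/0.00021456 = 50.9 %.

50.9 %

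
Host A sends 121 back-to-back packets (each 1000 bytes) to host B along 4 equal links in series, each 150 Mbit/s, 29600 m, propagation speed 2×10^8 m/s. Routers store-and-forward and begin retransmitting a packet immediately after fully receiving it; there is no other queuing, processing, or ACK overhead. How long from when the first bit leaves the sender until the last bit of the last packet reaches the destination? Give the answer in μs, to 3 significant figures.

Per-hop transmission t_tx = L/R = 8000/150000000 = 53.3333 μs.
Per-hop propagation t_prop = 29600/200000000 = 148 μs.
Pipeline fill: first packet needs 4·t_tx to clear all hops; remaining 120 packets each add one t_tx.
Total = (4+121-1)·t_tx + 4·t_prop = 124·53.3333 + 4·148 = 7210 μs.

7210 μs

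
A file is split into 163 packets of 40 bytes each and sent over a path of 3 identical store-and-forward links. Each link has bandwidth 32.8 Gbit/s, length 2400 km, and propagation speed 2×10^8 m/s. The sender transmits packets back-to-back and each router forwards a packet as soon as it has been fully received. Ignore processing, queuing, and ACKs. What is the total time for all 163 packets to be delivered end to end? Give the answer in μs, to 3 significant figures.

36000 μs

Per-hop transmission t_tx = L/R = 320/3.28e+10 = 0.0097561 μs.
Per-hop propagation t_prop = 2400000/200000000 = 12000 μs.
Pipeline fill: first packet needs 3·t_tx to clear all hops; remaining 162 packets each add one t_tx.
Total = (3+163-1)·t_tx + 3·t_prop = 165·0.0097561 + 3·12000 = 36000 μs.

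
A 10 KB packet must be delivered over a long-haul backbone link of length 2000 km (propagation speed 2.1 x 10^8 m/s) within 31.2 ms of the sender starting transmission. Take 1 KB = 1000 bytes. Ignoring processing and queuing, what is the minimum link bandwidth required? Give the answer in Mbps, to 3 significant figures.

L = 80000 bits.
Propagation delay = 2000000 / 210000000 = 9.52381 ms.
Transmission budget = 31.2 − 9.52381 = 21.6762 ms.
R ≥ L / t_tx = 80000 bits / 0.0216762 s = 3.69 Mbps.

3.69 Mbps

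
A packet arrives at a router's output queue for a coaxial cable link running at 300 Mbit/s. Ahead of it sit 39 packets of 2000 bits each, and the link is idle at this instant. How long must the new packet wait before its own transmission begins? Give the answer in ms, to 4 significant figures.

0.2600 ms

Each queued packet: L/R = 2000/300000000 = 0.00666667 ms.
39 queued → 0.26 ms.
Queuing delay = 0.2600 ms.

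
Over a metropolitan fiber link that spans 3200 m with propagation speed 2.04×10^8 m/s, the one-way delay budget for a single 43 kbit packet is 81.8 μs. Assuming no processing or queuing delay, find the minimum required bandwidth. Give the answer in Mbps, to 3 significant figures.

650 Mbps

Propagation delay = 3200 / 204000000 = 15.6863 μs.
Transmission budget = 81.8 − 15.6863 = 66.1137 μs.
R ≥ L / t_tx = 43000 bits / 6.61137e-05 s = 650 Mbps.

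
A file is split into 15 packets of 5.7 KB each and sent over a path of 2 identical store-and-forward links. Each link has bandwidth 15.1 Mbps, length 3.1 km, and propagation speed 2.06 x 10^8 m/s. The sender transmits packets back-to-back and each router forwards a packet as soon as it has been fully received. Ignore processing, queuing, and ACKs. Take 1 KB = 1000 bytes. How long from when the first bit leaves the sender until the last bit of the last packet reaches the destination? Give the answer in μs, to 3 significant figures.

48300 μs

Per-hop transmission t_tx = L/R = 45600/15100000 = 3019.87 μs.
Per-hop propagation t_prop = 3100/206000000 = 15.0485 μs.
Pipeline fill: first packet needs 2·t_tx to clear all hops; remaining 14 packets each add one t_tx.
Total = (2+15-1)·t_tx + 2·t_prop = 16·3019.87 + 2·15.0485 = 48300 μs.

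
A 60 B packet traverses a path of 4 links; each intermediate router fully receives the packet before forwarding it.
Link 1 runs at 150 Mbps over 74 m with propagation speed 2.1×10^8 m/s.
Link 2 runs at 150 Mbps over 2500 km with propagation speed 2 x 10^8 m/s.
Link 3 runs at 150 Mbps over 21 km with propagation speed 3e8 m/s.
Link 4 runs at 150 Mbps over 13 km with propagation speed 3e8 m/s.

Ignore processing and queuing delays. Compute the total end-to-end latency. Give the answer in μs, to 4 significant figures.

L = 60 × 8 = 480 bits.
Transmission delay per hop = L/R = 480/150000000 = 3.2 μs; 4 hops → 12.8 μs.
Propagation delays (d/s per hop): 0.352381, 12500, 70, 43.3333 μs; sum = 12613.7 μs.
End-to-end = 12630 μs.

12630 μs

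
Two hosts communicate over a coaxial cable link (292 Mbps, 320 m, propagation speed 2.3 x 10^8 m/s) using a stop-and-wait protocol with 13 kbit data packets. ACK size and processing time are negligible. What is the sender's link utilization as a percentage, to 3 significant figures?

t_tx = L/R = 13000/292000000 = 4.45205e-05 s.
t_prop = 320/2.3e+08 = 1.3913e-06 s; RTT = 2.78261e-06 s.
Cycle = t_tx + RTT = 4.73032e-05 s.
Utilization = t_tx / cycle = 4.45205e-05/4.73032e-05 = 94.1 %.

94.1 %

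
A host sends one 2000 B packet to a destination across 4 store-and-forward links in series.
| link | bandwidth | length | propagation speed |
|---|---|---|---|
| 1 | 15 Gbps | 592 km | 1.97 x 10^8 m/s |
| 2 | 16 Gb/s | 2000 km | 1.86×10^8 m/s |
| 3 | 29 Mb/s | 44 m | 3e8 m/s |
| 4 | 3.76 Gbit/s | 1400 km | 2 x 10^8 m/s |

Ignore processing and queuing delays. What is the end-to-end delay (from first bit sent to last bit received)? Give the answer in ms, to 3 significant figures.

21.3 ms

L = 2000 × 8 = 16000 bits.
Transmission delays (L/R per hop): 0.00106667, 0.001, 0.551724, 0.00425532 ms; sum = 0.558046 ms.
Propagation delays (d/s per hop): 3.00508, 10.7527, 0.000146667, 7 ms; sum = 20.7579 ms.
End-to-end = 21.3 ms.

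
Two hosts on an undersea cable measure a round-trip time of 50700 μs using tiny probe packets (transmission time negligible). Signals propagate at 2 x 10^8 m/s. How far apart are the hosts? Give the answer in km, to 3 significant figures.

One-way propagation = RTT/2 = 25350 μs.
d = s × t = 200000000 × 0.02535 = 5070 km.

5070 km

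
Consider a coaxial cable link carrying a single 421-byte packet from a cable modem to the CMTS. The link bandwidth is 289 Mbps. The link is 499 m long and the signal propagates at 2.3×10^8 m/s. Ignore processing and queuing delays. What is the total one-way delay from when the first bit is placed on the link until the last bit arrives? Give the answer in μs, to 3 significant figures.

L = 421 × 8 = 3368 bits.
Transmission delay = L/R = 3368 / 289000000 = 11.654 μs.
Propagation delay = d/s = 499 m / 2.3e+08 m/s = 2.16957 μs.
Total = 13.8 μs.

13.8 μs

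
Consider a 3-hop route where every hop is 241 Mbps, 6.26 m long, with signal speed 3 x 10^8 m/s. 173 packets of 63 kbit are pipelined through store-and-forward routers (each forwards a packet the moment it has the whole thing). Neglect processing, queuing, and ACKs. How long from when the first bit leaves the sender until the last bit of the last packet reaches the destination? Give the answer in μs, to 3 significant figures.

45700 μs

Per-hop transmission t_tx = L/R = 63000/241000000 = 261.411 μs.
Per-hop propagation t_prop = 6.26/300000000 = 0.0208667 μs.
Pipeline fill: first packet needs 3·t_tx to clear all hops; remaining 172 packets each add one t_tx.
Total = (3+173-1)·t_tx + 3·t_prop = 175·261.411 + 3·0.0208667 = 45700 μs.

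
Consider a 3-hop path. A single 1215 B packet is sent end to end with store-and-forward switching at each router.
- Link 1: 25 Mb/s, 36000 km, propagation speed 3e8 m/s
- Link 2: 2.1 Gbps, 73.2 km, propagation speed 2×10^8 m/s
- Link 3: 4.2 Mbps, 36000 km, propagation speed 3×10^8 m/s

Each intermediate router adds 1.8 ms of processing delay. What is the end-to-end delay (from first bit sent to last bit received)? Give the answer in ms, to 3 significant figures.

247 ms

L = 1215 × 8 = 9720 bits.
Transmission delays (L/R per hop): 0.3888, 0.00462857, 2.31429 ms; sum = 2.70771 ms.
Propagation delays (d/s per hop): 120, 0.366, 120 ms; sum = 240.366 ms.
Processing at 2 router(s): 2 × 1.8 ms = 3.6 ms.
End-to-end = 247 ms.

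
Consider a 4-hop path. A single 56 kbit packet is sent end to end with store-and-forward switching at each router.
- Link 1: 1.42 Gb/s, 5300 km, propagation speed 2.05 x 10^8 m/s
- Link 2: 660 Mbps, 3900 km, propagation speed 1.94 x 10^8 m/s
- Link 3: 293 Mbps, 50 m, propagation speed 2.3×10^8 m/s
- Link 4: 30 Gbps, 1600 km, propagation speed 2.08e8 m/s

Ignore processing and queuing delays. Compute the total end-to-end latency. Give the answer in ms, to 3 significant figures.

54.0 ms

L = 56000 bits.
Transmission delays (L/R per hop): 0.0394366, 0.0848485, 0.191126, 0.00186667 ms; sum = 0.317278 ms.
Propagation delays (d/s per hop): 25.8537, 20.1031, 0.000217391, 7.69231 ms; sum = 53.6493 ms.
End-to-end = 54.0 ms.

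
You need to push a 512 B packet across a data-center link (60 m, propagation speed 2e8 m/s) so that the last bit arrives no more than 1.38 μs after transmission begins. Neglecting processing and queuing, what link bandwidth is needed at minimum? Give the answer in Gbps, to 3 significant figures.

3.79 Gbps

L = 4096 bits.
Propagation delay = 60 / 200000000 = 0.3 μs.
Transmission budget = 1.38 − 0.3 = 1.08 μs.
R ≥ L / t_tx = 4096 bits / 1.08e-06 s = 3.79 Gbps.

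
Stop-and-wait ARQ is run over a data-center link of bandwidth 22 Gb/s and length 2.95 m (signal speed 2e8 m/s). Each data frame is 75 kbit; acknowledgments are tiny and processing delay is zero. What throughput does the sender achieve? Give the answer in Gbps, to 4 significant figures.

21.81 Gbps

t_tx = L/R = 75000/22000000000 = 3.40909e-06 s.
t_prop = 2.95/200000000 = 1.475e-08 s; RTT = 2.95e-08 s.
Cycle = t_tx + RTT = 3.43859e-06 s.
Throughput = L / cycle = 75000 / 3.43859e-06 = 21.81 Gbps.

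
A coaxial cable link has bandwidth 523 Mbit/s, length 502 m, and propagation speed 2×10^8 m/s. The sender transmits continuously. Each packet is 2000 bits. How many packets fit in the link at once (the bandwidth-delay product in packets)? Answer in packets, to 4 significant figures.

Propagation delay = 502 / 200000000 = 2.51e-06 s.
BDP = R × t_prop = 523000000 × 2.51e-06 = 1312.73 bits.
In packets of 2000 bits: 0.6564 packets.

0.6564 packets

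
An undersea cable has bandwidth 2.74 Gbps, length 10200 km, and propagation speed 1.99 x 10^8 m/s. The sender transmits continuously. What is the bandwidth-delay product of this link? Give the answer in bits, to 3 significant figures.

Propagation delay = 10200000 / 199000000 = 0.0512563 s.
BDP = R × t_prop = 2740000000 × 0.0512563 = 140442000 bits.

140000000 bits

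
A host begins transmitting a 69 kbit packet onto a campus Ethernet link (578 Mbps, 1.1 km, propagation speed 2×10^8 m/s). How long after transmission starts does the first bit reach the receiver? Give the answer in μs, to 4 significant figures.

5.500 μs

First bit experiences only propagation delay: d/s = 1100/200000000 = 5.500 μs.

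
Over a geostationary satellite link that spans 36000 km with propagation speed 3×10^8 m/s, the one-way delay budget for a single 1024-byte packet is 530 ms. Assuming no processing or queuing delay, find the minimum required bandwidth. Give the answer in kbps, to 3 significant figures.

20.0 kbps

L = 8192 bits.
Propagation delay = 36000000 / 300000000 = 120 ms.
Transmission budget = 530 − 120 = 410 ms.
R ≥ L / t_tx = 8192 bits / 0.41 s = 20.0 kbps.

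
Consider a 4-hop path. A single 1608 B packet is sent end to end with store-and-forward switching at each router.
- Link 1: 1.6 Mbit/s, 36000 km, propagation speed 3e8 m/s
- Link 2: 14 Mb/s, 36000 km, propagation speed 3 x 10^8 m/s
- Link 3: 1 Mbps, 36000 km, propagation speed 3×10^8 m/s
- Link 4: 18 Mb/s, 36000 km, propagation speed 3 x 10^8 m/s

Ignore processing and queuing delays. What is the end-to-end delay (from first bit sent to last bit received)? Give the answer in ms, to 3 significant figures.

503 ms

L = 1608 × 8 = 12864 bits.
Transmission delays (L/R per hop): 8.04, 0.918857, 12.864, 0.714667 ms; sum = 22.5375 ms.
Propagation delays (d/s per hop): 120, 120, 120, 120 ms; sum = 480 ms.
End-to-end = 503 ms.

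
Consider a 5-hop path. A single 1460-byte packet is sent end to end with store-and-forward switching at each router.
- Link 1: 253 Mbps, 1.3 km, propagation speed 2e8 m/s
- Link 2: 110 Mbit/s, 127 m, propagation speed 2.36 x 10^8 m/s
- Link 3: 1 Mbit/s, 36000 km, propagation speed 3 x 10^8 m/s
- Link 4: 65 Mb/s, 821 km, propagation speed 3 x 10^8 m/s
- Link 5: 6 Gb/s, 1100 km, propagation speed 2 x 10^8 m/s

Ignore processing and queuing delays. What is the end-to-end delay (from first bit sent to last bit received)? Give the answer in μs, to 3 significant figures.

140000 μs

L = 1460 × 8 = 11680 bits.
Transmission delays (L/R per hop): 46.166, 106.182, 11680, 179.692, 1.94667 μs; sum = 12014 μs.
Propagation delays (d/s per hop): 6.5, 0.538136, 120000, 2736.67, 5500 μs; sum = 128244 μs.
End-to-end = 140000 μs.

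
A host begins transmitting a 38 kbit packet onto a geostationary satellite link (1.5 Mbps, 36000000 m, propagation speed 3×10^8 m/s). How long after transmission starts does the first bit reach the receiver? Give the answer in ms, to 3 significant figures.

First bit experiences only propagation delay: d/s = 36000000/300000000 = 120 ms.

120 ms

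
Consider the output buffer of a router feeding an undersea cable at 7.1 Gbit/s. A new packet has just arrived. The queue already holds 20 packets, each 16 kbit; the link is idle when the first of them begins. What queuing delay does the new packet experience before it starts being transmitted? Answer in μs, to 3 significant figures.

Each queued packet: L/R = 16000/7100000000 = 2.25352 μs.
20 queued → 45.0704 μs.
Queuing delay = 45.1 μs.

45.1 μs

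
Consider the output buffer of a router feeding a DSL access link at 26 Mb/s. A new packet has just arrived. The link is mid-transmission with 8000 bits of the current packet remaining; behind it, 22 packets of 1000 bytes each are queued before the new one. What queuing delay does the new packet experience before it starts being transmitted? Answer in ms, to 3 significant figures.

7.08 ms

Each queued packet: L/R = 8000/26000000 = 0.307692 ms.
22 queued → 6.76923 ms.
Plus remaining 8000 bits of current packet: 0.307692 ms.
Queuing delay = 7.08 ms.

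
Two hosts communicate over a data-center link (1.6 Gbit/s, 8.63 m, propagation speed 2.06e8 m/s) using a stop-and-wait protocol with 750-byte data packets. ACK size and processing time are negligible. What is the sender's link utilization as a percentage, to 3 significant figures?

t_tx = L/R = 6000/1600000000 = 3.75e-06 s.
t_prop = 8.63/206000000 = 4.18932e-08 s; RTT = 8.37864e-08 s.
Cycle = t_tx + RTT = 3.83379e-06 s.
Utilization = t_tx / cycle = 3.75e-06/3.83379e-06 = 97.8 %.

97.8 %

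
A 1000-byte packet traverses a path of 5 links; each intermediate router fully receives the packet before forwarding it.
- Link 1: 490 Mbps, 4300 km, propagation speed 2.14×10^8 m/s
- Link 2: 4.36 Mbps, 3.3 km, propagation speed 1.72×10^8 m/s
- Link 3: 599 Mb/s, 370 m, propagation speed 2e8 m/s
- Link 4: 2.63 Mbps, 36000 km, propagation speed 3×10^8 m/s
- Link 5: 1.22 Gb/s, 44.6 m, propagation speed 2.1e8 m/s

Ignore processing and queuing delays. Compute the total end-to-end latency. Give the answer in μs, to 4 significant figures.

145000 μs

L = 1000 × 8 = 8000 bits.
Transmission delays (L/R per hop): 16.3265, 1834.86, 13.3556, 3041.83, 6.55738 μs; sum = 4912.93 μs.
Propagation delays (d/s per hop): 20093.5, 19.186, 1.85, 120000, 0.212381 μs; sum = 140115 μs.
End-to-end = 145000 μs.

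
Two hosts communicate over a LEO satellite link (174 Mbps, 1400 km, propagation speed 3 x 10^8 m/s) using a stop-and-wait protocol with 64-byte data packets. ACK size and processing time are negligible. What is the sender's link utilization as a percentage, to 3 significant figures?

0.0315 %

t_tx = L/R = 512/174000000 = 2.94253e-06 s.
t_prop = 1400000/300000000 = 0.00466667 s; RTT = 0.00933333 s.
Cycle = t_tx + RTT = 0.00933628 s.
Utilization = t_tx / cycle = 2.94253e-06/0.00933628 = 0.0315 %.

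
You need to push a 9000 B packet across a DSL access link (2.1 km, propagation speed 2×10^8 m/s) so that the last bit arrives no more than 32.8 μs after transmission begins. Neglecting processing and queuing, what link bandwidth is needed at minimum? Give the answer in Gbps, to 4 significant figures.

L = 72000 bits.
Propagation delay = 2100 / 200000000 = 10.5 μs.
Transmission budget = 32.8 − 10.5 = 22.3 μs.
R ≥ L / t_tx = 72000 bits / 2.23e-05 s = 3.229 Gbps.

3.229 Gbps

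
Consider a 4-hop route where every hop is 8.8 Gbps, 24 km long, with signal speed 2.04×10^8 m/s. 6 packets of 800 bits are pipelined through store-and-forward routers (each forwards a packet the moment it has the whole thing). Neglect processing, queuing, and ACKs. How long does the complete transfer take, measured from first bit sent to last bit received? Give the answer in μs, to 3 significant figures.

Per-hop transmission t_tx = L/R = 800/8800000000 = 0.0909091 μs.
Per-hop propagation t_prop = 24000/204000000 = 117.647 μs.
Pipeline fill: first packet needs 4·t_tx to clear all hops; remaining 5 packets each add one t_tx.
Total = (4+6-1)·t_tx + 4·t_prop = 9·0.0909091 + 4·117.647 = 471 μs.

471 μs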